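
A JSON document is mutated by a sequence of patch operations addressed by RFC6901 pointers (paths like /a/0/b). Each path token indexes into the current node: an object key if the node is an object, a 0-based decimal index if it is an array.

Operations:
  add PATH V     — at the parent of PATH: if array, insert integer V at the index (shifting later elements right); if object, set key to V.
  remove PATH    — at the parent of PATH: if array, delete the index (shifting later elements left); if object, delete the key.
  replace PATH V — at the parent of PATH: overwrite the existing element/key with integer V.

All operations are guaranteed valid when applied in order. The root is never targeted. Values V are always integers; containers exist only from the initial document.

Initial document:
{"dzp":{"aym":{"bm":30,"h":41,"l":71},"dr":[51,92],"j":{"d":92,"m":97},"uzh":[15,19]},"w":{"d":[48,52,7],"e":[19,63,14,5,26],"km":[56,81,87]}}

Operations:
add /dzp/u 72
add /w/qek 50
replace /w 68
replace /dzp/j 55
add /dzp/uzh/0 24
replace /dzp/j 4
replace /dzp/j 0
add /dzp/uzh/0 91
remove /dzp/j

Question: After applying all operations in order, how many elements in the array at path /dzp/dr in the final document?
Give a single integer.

Answer: 2

Derivation:
After op 1 (add /dzp/u 72): {"dzp":{"aym":{"bm":30,"h":41,"l":71},"dr":[51,92],"j":{"d":92,"m":97},"u":72,"uzh":[15,19]},"w":{"d":[48,52,7],"e":[19,63,14,5,26],"km":[56,81,87]}}
After op 2 (add /w/qek 50): {"dzp":{"aym":{"bm":30,"h":41,"l":71},"dr":[51,92],"j":{"d":92,"m":97},"u":72,"uzh":[15,19]},"w":{"d":[48,52,7],"e":[19,63,14,5,26],"km":[56,81,87],"qek":50}}
After op 3 (replace /w 68): {"dzp":{"aym":{"bm":30,"h":41,"l":71},"dr":[51,92],"j":{"d":92,"m":97},"u":72,"uzh":[15,19]},"w":68}
After op 4 (replace /dzp/j 55): {"dzp":{"aym":{"bm":30,"h":41,"l":71},"dr":[51,92],"j":55,"u":72,"uzh":[15,19]},"w":68}
After op 5 (add /dzp/uzh/0 24): {"dzp":{"aym":{"bm":30,"h":41,"l":71},"dr":[51,92],"j":55,"u":72,"uzh":[24,15,19]},"w":68}
After op 6 (replace /dzp/j 4): {"dzp":{"aym":{"bm":30,"h":41,"l":71},"dr":[51,92],"j":4,"u":72,"uzh":[24,15,19]},"w":68}
After op 7 (replace /dzp/j 0): {"dzp":{"aym":{"bm":30,"h":41,"l":71},"dr":[51,92],"j":0,"u":72,"uzh":[24,15,19]},"w":68}
After op 8 (add /dzp/uzh/0 91): {"dzp":{"aym":{"bm":30,"h":41,"l":71},"dr":[51,92],"j":0,"u":72,"uzh":[91,24,15,19]},"w":68}
After op 9 (remove /dzp/j): {"dzp":{"aym":{"bm":30,"h":41,"l":71},"dr":[51,92],"u":72,"uzh":[91,24,15,19]},"w":68}
Size at path /dzp/dr: 2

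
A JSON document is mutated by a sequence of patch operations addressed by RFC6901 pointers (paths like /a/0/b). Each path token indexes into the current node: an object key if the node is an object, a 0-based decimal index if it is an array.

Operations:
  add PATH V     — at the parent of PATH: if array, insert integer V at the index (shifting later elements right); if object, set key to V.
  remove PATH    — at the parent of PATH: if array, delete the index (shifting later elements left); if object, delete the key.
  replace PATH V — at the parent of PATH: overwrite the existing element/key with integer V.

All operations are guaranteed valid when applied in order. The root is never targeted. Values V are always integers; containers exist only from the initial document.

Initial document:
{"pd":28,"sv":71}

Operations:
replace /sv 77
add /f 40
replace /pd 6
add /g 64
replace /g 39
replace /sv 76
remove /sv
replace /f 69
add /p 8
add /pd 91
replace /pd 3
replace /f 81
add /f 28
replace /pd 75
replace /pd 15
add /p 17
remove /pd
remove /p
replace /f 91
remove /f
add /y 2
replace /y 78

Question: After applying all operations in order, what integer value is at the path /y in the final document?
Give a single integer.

After op 1 (replace /sv 77): {"pd":28,"sv":77}
After op 2 (add /f 40): {"f":40,"pd":28,"sv":77}
After op 3 (replace /pd 6): {"f":40,"pd":6,"sv":77}
After op 4 (add /g 64): {"f":40,"g":64,"pd":6,"sv":77}
After op 5 (replace /g 39): {"f":40,"g":39,"pd":6,"sv":77}
After op 6 (replace /sv 76): {"f":40,"g":39,"pd":6,"sv":76}
After op 7 (remove /sv): {"f":40,"g":39,"pd":6}
After op 8 (replace /f 69): {"f":69,"g":39,"pd":6}
After op 9 (add /p 8): {"f":69,"g":39,"p":8,"pd":6}
After op 10 (add /pd 91): {"f":69,"g":39,"p":8,"pd":91}
After op 11 (replace /pd 3): {"f":69,"g":39,"p":8,"pd":3}
After op 12 (replace /f 81): {"f":81,"g":39,"p":8,"pd":3}
After op 13 (add /f 28): {"f":28,"g":39,"p":8,"pd":3}
After op 14 (replace /pd 75): {"f":28,"g":39,"p":8,"pd":75}
After op 15 (replace /pd 15): {"f":28,"g":39,"p":8,"pd":15}
After op 16 (add /p 17): {"f":28,"g":39,"p":17,"pd":15}
After op 17 (remove /pd): {"f":28,"g":39,"p":17}
After op 18 (remove /p): {"f":28,"g":39}
After op 19 (replace /f 91): {"f":91,"g":39}
After op 20 (remove /f): {"g":39}
After op 21 (add /y 2): {"g":39,"y":2}
After op 22 (replace /y 78): {"g":39,"y":78}
Value at /y: 78

Answer: 78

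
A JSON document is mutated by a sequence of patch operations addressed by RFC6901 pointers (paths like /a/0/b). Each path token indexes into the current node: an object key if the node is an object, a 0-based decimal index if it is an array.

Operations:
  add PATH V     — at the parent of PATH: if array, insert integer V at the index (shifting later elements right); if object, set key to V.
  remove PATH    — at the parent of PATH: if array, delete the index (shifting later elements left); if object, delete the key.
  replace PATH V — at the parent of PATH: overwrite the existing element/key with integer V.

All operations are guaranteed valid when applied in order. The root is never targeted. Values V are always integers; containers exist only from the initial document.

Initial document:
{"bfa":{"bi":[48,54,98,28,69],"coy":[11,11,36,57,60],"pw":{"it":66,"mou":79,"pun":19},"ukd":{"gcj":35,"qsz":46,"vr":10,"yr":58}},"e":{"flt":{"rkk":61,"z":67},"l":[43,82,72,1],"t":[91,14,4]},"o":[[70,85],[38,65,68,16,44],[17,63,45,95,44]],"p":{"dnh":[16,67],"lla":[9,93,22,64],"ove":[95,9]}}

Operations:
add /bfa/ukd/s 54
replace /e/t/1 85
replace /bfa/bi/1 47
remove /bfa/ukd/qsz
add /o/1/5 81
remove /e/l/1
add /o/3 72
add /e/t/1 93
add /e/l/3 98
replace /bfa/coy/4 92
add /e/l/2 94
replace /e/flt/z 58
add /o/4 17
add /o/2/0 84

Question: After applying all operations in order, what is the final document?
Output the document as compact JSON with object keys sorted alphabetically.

After op 1 (add /bfa/ukd/s 54): {"bfa":{"bi":[48,54,98,28,69],"coy":[11,11,36,57,60],"pw":{"it":66,"mou":79,"pun":19},"ukd":{"gcj":35,"qsz":46,"s":54,"vr":10,"yr":58}},"e":{"flt":{"rkk":61,"z":67},"l":[43,82,72,1],"t":[91,14,4]},"o":[[70,85],[38,65,68,16,44],[17,63,45,95,44]],"p":{"dnh":[16,67],"lla":[9,93,22,64],"ove":[95,9]}}
After op 2 (replace /e/t/1 85): {"bfa":{"bi":[48,54,98,28,69],"coy":[11,11,36,57,60],"pw":{"it":66,"mou":79,"pun":19},"ukd":{"gcj":35,"qsz":46,"s":54,"vr":10,"yr":58}},"e":{"flt":{"rkk":61,"z":67},"l":[43,82,72,1],"t":[91,85,4]},"o":[[70,85],[38,65,68,16,44],[17,63,45,95,44]],"p":{"dnh":[16,67],"lla":[9,93,22,64],"ove":[95,9]}}
After op 3 (replace /bfa/bi/1 47): {"bfa":{"bi":[48,47,98,28,69],"coy":[11,11,36,57,60],"pw":{"it":66,"mou":79,"pun":19},"ukd":{"gcj":35,"qsz":46,"s":54,"vr":10,"yr":58}},"e":{"flt":{"rkk":61,"z":67},"l":[43,82,72,1],"t":[91,85,4]},"o":[[70,85],[38,65,68,16,44],[17,63,45,95,44]],"p":{"dnh":[16,67],"lla":[9,93,22,64],"ove":[95,9]}}
After op 4 (remove /bfa/ukd/qsz): {"bfa":{"bi":[48,47,98,28,69],"coy":[11,11,36,57,60],"pw":{"it":66,"mou":79,"pun":19},"ukd":{"gcj":35,"s":54,"vr":10,"yr":58}},"e":{"flt":{"rkk":61,"z":67},"l":[43,82,72,1],"t":[91,85,4]},"o":[[70,85],[38,65,68,16,44],[17,63,45,95,44]],"p":{"dnh":[16,67],"lla":[9,93,22,64],"ove":[95,9]}}
After op 5 (add /o/1/5 81): {"bfa":{"bi":[48,47,98,28,69],"coy":[11,11,36,57,60],"pw":{"it":66,"mou":79,"pun":19},"ukd":{"gcj":35,"s":54,"vr":10,"yr":58}},"e":{"flt":{"rkk":61,"z":67},"l":[43,82,72,1],"t":[91,85,4]},"o":[[70,85],[38,65,68,16,44,81],[17,63,45,95,44]],"p":{"dnh":[16,67],"lla":[9,93,22,64],"ove":[95,9]}}
After op 6 (remove /e/l/1): {"bfa":{"bi":[48,47,98,28,69],"coy":[11,11,36,57,60],"pw":{"it":66,"mou":79,"pun":19},"ukd":{"gcj":35,"s":54,"vr":10,"yr":58}},"e":{"flt":{"rkk":61,"z":67},"l":[43,72,1],"t":[91,85,4]},"o":[[70,85],[38,65,68,16,44,81],[17,63,45,95,44]],"p":{"dnh":[16,67],"lla":[9,93,22,64],"ove":[95,9]}}
After op 7 (add /o/3 72): {"bfa":{"bi":[48,47,98,28,69],"coy":[11,11,36,57,60],"pw":{"it":66,"mou":79,"pun":19},"ukd":{"gcj":35,"s":54,"vr":10,"yr":58}},"e":{"flt":{"rkk":61,"z":67},"l":[43,72,1],"t":[91,85,4]},"o":[[70,85],[38,65,68,16,44,81],[17,63,45,95,44],72],"p":{"dnh":[16,67],"lla":[9,93,22,64],"ove":[95,9]}}
After op 8 (add /e/t/1 93): {"bfa":{"bi":[48,47,98,28,69],"coy":[11,11,36,57,60],"pw":{"it":66,"mou":79,"pun":19},"ukd":{"gcj":35,"s":54,"vr":10,"yr":58}},"e":{"flt":{"rkk":61,"z":67},"l":[43,72,1],"t":[91,93,85,4]},"o":[[70,85],[38,65,68,16,44,81],[17,63,45,95,44],72],"p":{"dnh":[16,67],"lla":[9,93,22,64],"ove":[95,9]}}
After op 9 (add /e/l/3 98): {"bfa":{"bi":[48,47,98,28,69],"coy":[11,11,36,57,60],"pw":{"it":66,"mou":79,"pun":19},"ukd":{"gcj":35,"s":54,"vr":10,"yr":58}},"e":{"flt":{"rkk":61,"z":67},"l":[43,72,1,98],"t":[91,93,85,4]},"o":[[70,85],[38,65,68,16,44,81],[17,63,45,95,44],72],"p":{"dnh":[16,67],"lla":[9,93,22,64],"ove":[95,9]}}
After op 10 (replace /bfa/coy/4 92): {"bfa":{"bi":[48,47,98,28,69],"coy":[11,11,36,57,92],"pw":{"it":66,"mou":79,"pun":19},"ukd":{"gcj":35,"s":54,"vr":10,"yr":58}},"e":{"flt":{"rkk":61,"z":67},"l":[43,72,1,98],"t":[91,93,85,4]},"o":[[70,85],[38,65,68,16,44,81],[17,63,45,95,44],72],"p":{"dnh":[16,67],"lla":[9,93,22,64],"ove":[95,9]}}
After op 11 (add /e/l/2 94): {"bfa":{"bi":[48,47,98,28,69],"coy":[11,11,36,57,92],"pw":{"it":66,"mou":79,"pun":19},"ukd":{"gcj":35,"s":54,"vr":10,"yr":58}},"e":{"flt":{"rkk":61,"z":67},"l":[43,72,94,1,98],"t":[91,93,85,4]},"o":[[70,85],[38,65,68,16,44,81],[17,63,45,95,44],72],"p":{"dnh":[16,67],"lla":[9,93,22,64],"ove":[95,9]}}
After op 12 (replace /e/flt/z 58): {"bfa":{"bi":[48,47,98,28,69],"coy":[11,11,36,57,92],"pw":{"it":66,"mou":79,"pun":19},"ukd":{"gcj":35,"s":54,"vr":10,"yr":58}},"e":{"flt":{"rkk":61,"z":58},"l":[43,72,94,1,98],"t":[91,93,85,4]},"o":[[70,85],[38,65,68,16,44,81],[17,63,45,95,44],72],"p":{"dnh":[16,67],"lla":[9,93,22,64],"ove":[95,9]}}
After op 13 (add /o/4 17): {"bfa":{"bi":[48,47,98,28,69],"coy":[11,11,36,57,92],"pw":{"it":66,"mou":79,"pun":19},"ukd":{"gcj":35,"s":54,"vr":10,"yr":58}},"e":{"flt":{"rkk":61,"z":58},"l":[43,72,94,1,98],"t":[91,93,85,4]},"o":[[70,85],[38,65,68,16,44,81],[17,63,45,95,44],72,17],"p":{"dnh":[16,67],"lla":[9,93,22,64],"ove":[95,9]}}
After op 14 (add /o/2/0 84): {"bfa":{"bi":[48,47,98,28,69],"coy":[11,11,36,57,92],"pw":{"it":66,"mou":79,"pun":19},"ukd":{"gcj":35,"s":54,"vr":10,"yr":58}},"e":{"flt":{"rkk":61,"z":58},"l":[43,72,94,1,98],"t":[91,93,85,4]},"o":[[70,85],[38,65,68,16,44,81],[84,17,63,45,95,44],72,17],"p":{"dnh":[16,67],"lla":[9,93,22,64],"ove":[95,9]}}

Answer: {"bfa":{"bi":[48,47,98,28,69],"coy":[11,11,36,57,92],"pw":{"it":66,"mou":79,"pun":19},"ukd":{"gcj":35,"s":54,"vr":10,"yr":58}},"e":{"flt":{"rkk":61,"z":58},"l":[43,72,94,1,98],"t":[91,93,85,4]},"o":[[70,85],[38,65,68,16,44,81],[84,17,63,45,95,44],72,17],"p":{"dnh":[16,67],"lla":[9,93,22,64],"ove":[95,9]}}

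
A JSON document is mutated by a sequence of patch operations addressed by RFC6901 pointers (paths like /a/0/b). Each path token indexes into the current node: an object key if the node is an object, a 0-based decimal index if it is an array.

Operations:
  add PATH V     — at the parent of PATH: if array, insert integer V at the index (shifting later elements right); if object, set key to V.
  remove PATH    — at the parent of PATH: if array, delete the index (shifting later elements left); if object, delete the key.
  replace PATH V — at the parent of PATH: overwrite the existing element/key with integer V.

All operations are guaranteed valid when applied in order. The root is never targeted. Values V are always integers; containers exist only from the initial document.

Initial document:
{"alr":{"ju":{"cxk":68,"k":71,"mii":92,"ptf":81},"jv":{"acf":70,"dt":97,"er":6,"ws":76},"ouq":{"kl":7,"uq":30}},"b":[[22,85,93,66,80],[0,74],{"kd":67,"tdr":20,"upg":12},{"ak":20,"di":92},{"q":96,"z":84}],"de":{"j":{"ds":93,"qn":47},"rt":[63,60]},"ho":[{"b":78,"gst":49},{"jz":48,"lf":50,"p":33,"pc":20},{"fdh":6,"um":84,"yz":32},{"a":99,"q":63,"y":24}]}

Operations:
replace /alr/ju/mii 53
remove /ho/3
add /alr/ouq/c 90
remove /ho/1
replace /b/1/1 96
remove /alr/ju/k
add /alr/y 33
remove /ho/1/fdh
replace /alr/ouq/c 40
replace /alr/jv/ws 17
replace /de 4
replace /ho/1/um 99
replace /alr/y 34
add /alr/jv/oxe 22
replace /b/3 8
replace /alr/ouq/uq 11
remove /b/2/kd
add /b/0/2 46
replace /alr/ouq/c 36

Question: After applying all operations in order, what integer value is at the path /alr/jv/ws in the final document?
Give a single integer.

Answer: 17

Derivation:
After op 1 (replace /alr/ju/mii 53): {"alr":{"ju":{"cxk":68,"k":71,"mii":53,"ptf":81},"jv":{"acf":70,"dt":97,"er":6,"ws":76},"ouq":{"kl":7,"uq":30}},"b":[[22,85,93,66,80],[0,74],{"kd":67,"tdr":20,"upg":12},{"ak":20,"di":92},{"q":96,"z":84}],"de":{"j":{"ds":93,"qn":47},"rt":[63,60]},"ho":[{"b":78,"gst":49},{"jz":48,"lf":50,"p":33,"pc":20},{"fdh":6,"um":84,"yz":32},{"a":99,"q":63,"y":24}]}
After op 2 (remove /ho/3): {"alr":{"ju":{"cxk":68,"k":71,"mii":53,"ptf":81},"jv":{"acf":70,"dt":97,"er":6,"ws":76},"ouq":{"kl":7,"uq":30}},"b":[[22,85,93,66,80],[0,74],{"kd":67,"tdr":20,"upg":12},{"ak":20,"di":92},{"q":96,"z":84}],"de":{"j":{"ds":93,"qn":47},"rt":[63,60]},"ho":[{"b":78,"gst":49},{"jz":48,"lf":50,"p":33,"pc":20},{"fdh":6,"um":84,"yz":32}]}
After op 3 (add /alr/ouq/c 90): {"alr":{"ju":{"cxk":68,"k":71,"mii":53,"ptf":81},"jv":{"acf":70,"dt":97,"er":6,"ws":76},"ouq":{"c":90,"kl":7,"uq":30}},"b":[[22,85,93,66,80],[0,74],{"kd":67,"tdr":20,"upg":12},{"ak":20,"di":92},{"q":96,"z":84}],"de":{"j":{"ds":93,"qn":47},"rt":[63,60]},"ho":[{"b":78,"gst":49},{"jz":48,"lf":50,"p":33,"pc":20},{"fdh":6,"um":84,"yz":32}]}
After op 4 (remove /ho/1): {"alr":{"ju":{"cxk":68,"k":71,"mii":53,"ptf":81},"jv":{"acf":70,"dt":97,"er":6,"ws":76},"ouq":{"c":90,"kl":7,"uq":30}},"b":[[22,85,93,66,80],[0,74],{"kd":67,"tdr":20,"upg":12},{"ak":20,"di":92},{"q":96,"z":84}],"de":{"j":{"ds":93,"qn":47},"rt":[63,60]},"ho":[{"b":78,"gst":49},{"fdh":6,"um":84,"yz":32}]}
After op 5 (replace /b/1/1 96): {"alr":{"ju":{"cxk":68,"k":71,"mii":53,"ptf":81},"jv":{"acf":70,"dt":97,"er":6,"ws":76},"ouq":{"c":90,"kl":7,"uq":30}},"b":[[22,85,93,66,80],[0,96],{"kd":67,"tdr":20,"upg":12},{"ak":20,"di":92},{"q":96,"z":84}],"de":{"j":{"ds":93,"qn":47},"rt":[63,60]},"ho":[{"b":78,"gst":49},{"fdh":6,"um":84,"yz":32}]}
After op 6 (remove /alr/ju/k): {"alr":{"ju":{"cxk":68,"mii":53,"ptf":81},"jv":{"acf":70,"dt":97,"er":6,"ws":76},"ouq":{"c":90,"kl":7,"uq":30}},"b":[[22,85,93,66,80],[0,96],{"kd":67,"tdr":20,"upg":12},{"ak":20,"di":92},{"q":96,"z":84}],"de":{"j":{"ds":93,"qn":47},"rt":[63,60]},"ho":[{"b":78,"gst":49},{"fdh":6,"um":84,"yz":32}]}
After op 7 (add /alr/y 33): {"alr":{"ju":{"cxk":68,"mii":53,"ptf":81},"jv":{"acf":70,"dt":97,"er":6,"ws":76},"ouq":{"c":90,"kl":7,"uq":30},"y":33},"b":[[22,85,93,66,80],[0,96],{"kd":67,"tdr":20,"upg":12},{"ak":20,"di":92},{"q":96,"z":84}],"de":{"j":{"ds":93,"qn":47},"rt":[63,60]},"ho":[{"b":78,"gst":49},{"fdh":6,"um":84,"yz":32}]}
After op 8 (remove /ho/1/fdh): {"alr":{"ju":{"cxk":68,"mii":53,"ptf":81},"jv":{"acf":70,"dt":97,"er":6,"ws":76},"ouq":{"c":90,"kl":7,"uq":30},"y":33},"b":[[22,85,93,66,80],[0,96],{"kd":67,"tdr":20,"upg":12},{"ak":20,"di":92},{"q":96,"z":84}],"de":{"j":{"ds":93,"qn":47},"rt":[63,60]},"ho":[{"b":78,"gst":49},{"um":84,"yz":32}]}
After op 9 (replace /alr/ouq/c 40): {"alr":{"ju":{"cxk":68,"mii":53,"ptf":81},"jv":{"acf":70,"dt":97,"er":6,"ws":76},"ouq":{"c":40,"kl":7,"uq":30},"y":33},"b":[[22,85,93,66,80],[0,96],{"kd":67,"tdr":20,"upg":12},{"ak":20,"di":92},{"q":96,"z":84}],"de":{"j":{"ds":93,"qn":47},"rt":[63,60]},"ho":[{"b":78,"gst":49},{"um":84,"yz":32}]}
After op 10 (replace /alr/jv/ws 17): {"alr":{"ju":{"cxk":68,"mii":53,"ptf":81},"jv":{"acf":70,"dt":97,"er":6,"ws":17},"ouq":{"c":40,"kl":7,"uq":30},"y":33},"b":[[22,85,93,66,80],[0,96],{"kd":67,"tdr":20,"upg":12},{"ak":20,"di":92},{"q":96,"z":84}],"de":{"j":{"ds":93,"qn":47},"rt":[63,60]},"ho":[{"b":78,"gst":49},{"um":84,"yz":32}]}
After op 11 (replace /de 4): {"alr":{"ju":{"cxk":68,"mii":53,"ptf":81},"jv":{"acf":70,"dt":97,"er":6,"ws":17},"ouq":{"c":40,"kl":7,"uq":30},"y":33},"b":[[22,85,93,66,80],[0,96],{"kd":67,"tdr":20,"upg":12},{"ak":20,"di":92},{"q":96,"z":84}],"de":4,"ho":[{"b":78,"gst":49},{"um":84,"yz":32}]}
After op 12 (replace /ho/1/um 99): {"alr":{"ju":{"cxk":68,"mii":53,"ptf":81},"jv":{"acf":70,"dt":97,"er":6,"ws":17},"ouq":{"c":40,"kl":7,"uq":30},"y":33},"b":[[22,85,93,66,80],[0,96],{"kd":67,"tdr":20,"upg":12},{"ak":20,"di":92},{"q":96,"z":84}],"de":4,"ho":[{"b":78,"gst":49},{"um":99,"yz":32}]}
After op 13 (replace /alr/y 34): {"alr":{"ju":{"cxk":68,"mii":53,"ptf":81},"jv":{"acf":70,"dt":97,"er":6,"ws":17},"ouq":{"c":40,"kl":7,"uq":30},"y":34},"b":[[22,85,93,66,80],[0,96],{"kd":67,"tdr":20,"upg":12},{"ak":20,"di":92},{"q":96,"z":84}],"de":4,"ho":[{"b":78,"gst":49},{"um":99,"yz":32}]}
After op 14 (add /alr/jv/oxe 22): {"alr":{"ju":{"cxk":68,"mii":53,"ptf":81},"jv":{"acf":70,"dt":97,"er":6,"oxe":22,"ws":17},"ouq":{"c":40,"kl":7,"uq":30},"y":34},"b":[[22,85,93,66,80],[0,96],{"kd":67,"tdr":20,"upg":12},{"ak":20,"di":92},{"q":96,"z":84}],"de":4,"ho":[{"b":78,"gst":49},{"um":99,"yz":32}]}
After op 15 (replace /b/3 8): {"alr":{"ju":{"cxk":68,"mii":53,"ptf":81},"jv":{"acf":70,"dt":97,"er":6,"oxe":22,"ws":17},"ouq":{"c":40,"kl":7,"uq":30},"y":34},"b":[[22,85,93,66,80],[0,96],{"kd":67,"tdr":20,"upg":12},8,{"q":96,"z":84}],"de":4,"ho":[{"b":78,"gst":49},{"um":99,"yz":32}]}
After op 16 (replace /alr/ouq/uq 11): {"alr":{"ju":{"cxk":68,"mii":53,"ptf":81},"jv":{"acf":70,"dt":97,"er":6,"oxe":22,"ws":17},"ouq":{"c":40,"kl":7,"uq":11},"y":34},"b":[[22,85,93,66,80],[0,96],{"kd":67,"tdr":20,"upg":12},8,{"q":96,"z":84}],"de":4,"ho":[{"b":78,"gst":49},{"um":99,"yz":32}]}
After op 17 (remove /b/2/kd): {"alr":{"ju":{"cxk":68,"mii":53,"ptf":81},"jv":{"acf":70,"dt":97,"er":6,"oxe":22,"ws":17},"ouq":{"c":40,"kl":7,"uq":11},"y":34},"b":[[22,85,93,66,80],[0,96],{"tdr":20,"upg":12},8,{"q":96,"z":84}],"de":4,"ho":[{"b":78,"gst":49},{"um":99,"yz":32}]}
After op 18 (add /b/0/2 46): {"alr":{"ju":{"cxk":68,"mii":53,"ptf":81},"jv":{"acf":70,"dt":97,"er":6,"oxe":22,"ws":17},"ouq":{"c":40,"kl":7,"uq":11},"y":34},"b":[[22,85,46,93,66,80],[0,96],{"tdr":20,"upg":12},8,{"q":96,"z":84}],"de":4,"ho":[{"b":78,"gst":49},{"um":99,"yz":32}]}
After op 19 (replace /alr/ouq/c 36): {"alr":{"ju":{"cxk":68,"mii":53,"ptf":81},"jv":{"acf":70,"dt":97,"er":6,"oxe":22,"ws":17},"ouq":{"c":36,"kl":7,"uq":11},"y":34},"b":[[22,85,46,93,66,80],[0,96],{"tdr":20,"upg":12},8,{"q":96,"z":84}],"de":4,"ho":[{"b":78,"gst":49},{"um":99,"yz":32}]}
Value at /alr/jv/ws: 17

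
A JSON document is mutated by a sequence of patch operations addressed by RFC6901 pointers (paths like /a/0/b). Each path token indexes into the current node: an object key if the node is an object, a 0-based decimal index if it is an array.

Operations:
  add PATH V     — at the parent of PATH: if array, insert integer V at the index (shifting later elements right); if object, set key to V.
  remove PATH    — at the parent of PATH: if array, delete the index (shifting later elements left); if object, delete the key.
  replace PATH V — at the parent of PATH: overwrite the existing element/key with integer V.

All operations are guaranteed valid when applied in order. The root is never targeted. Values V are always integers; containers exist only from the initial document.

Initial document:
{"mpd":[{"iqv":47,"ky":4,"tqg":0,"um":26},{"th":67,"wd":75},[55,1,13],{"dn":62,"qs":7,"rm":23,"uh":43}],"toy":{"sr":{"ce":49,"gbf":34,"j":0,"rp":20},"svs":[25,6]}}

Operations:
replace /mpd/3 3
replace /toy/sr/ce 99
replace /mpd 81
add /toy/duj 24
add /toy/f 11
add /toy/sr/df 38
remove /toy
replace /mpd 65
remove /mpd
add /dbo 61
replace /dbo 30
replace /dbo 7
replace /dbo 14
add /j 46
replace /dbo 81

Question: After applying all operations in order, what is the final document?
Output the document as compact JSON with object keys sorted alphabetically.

After op 1 (replace /mpd/3 3): {"mpd":[{"iqv":47,"ky":4,"tqg":0,"um":26},{"th":67,"wd":75},[55,1,13],3],"toy":{"sr":{"ce":49,"gbf":34,"j":0,"rp":20},"svs":[25,6]}}
After op 2 (replace /toy/sr/ce 99): {"mpd":[{"iqv":47,"ky":4,"tqg":0,"um":26},{"th":67,"wd":75},[55,1,13],3],"toy":{"sr":{"ce":99,"gbf":34,"j":0,"rp":20},"svs":[25,6]}}
After op 3 (replace /mpd 81): {"mpd":81,"toy":{"sr":{"ce":99,"gbf":34,"j":0,"rp":20},"svs":[25,6]}}
After op 4 (add /toy/duj 24): {"mpd":81,"toy":{"duj":24,"sr":{"ce":99,"gbf":34,"j":0,"rp":20},"svs":[25,6]}}
After op 5 (add /toy/f 11): {"mpd":81,"toy":{"duj":24,"f":11,"sr":{"ce":99,"gbf":34,"j":0,"rp":20},"svs":[25,6]}}
After op 6 (add /toy/sr/df 38): {"mpd":81,"toy":{"duj":24,"f":11,"sr":{"ce":99,"df":38,"gbf":34,"j":0,"rp":20},"svs":[25,6]}}
After op 7 (remove /toy): {"mpd":81}
After op 8 (replace /mpd 65): {"mpd":65}
After op 9 (remove /mpd): {}
After op 10 (add /dbo 61): {"dbo":61}
After op 11 (replace /dbo 30): {"dbo":30}
After op 12 (replace /dbo 7): {"dbo":7}
After op 13 (replace /dbo 14): {"dbo":14}
After op 14 (add /j 46): {"dbo":14,"j":46}
After op 15 (replace /dbo 81): {"dbo":81,"j":46}

Answer: {"dbo":81,"j":46}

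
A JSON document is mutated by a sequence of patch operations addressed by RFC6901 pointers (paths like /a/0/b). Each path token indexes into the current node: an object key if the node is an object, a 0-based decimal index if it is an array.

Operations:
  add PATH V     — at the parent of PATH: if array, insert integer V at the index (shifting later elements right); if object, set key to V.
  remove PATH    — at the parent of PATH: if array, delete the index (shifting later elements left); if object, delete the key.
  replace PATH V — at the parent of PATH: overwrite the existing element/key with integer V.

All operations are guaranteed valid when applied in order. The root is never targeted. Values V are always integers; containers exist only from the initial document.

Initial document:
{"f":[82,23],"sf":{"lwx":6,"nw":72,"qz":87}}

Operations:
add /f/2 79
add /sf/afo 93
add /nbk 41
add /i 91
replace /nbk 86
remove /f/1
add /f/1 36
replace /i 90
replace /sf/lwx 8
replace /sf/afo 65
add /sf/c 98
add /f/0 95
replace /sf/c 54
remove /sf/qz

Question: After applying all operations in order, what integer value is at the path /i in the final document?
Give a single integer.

Answer: 90

Derivation:
After op 1 (add /f/2 79): {"f":[82,23,79],"sf":{"lwx":6,"nw":72,"qz":87}}
After op 2 (add /sf/afo 93): {"f":[82,23,79],"sf":{"afo":93,"lwx":6,"nw":72,"qz":87}}
After op 3 (add /nbk 41): {"f":[82,23,79],"nbk":41,"sf":{"afo":93,"lwx":6,"nw":72,"qz":87}}
After op 4 (add /i 91): {"f":[82,23,79],"i":91,"nbk":41,"sf":{"afo":93,"lwx":6,"nw":72,"qz":87}}
After op 5 (replace /nbk 86): {"f":[82,23,79],"i":91,"nbk":86,"sf":{"afo":93,"lwx":6,"nw":72,"qz":87}}
After op 6 (remove /f/1): {"f":[82,79],"i":91,"nbk":86,"sf":{"afo":93,"lwx":6,"nw":72,"qz":87}}
After op 7 (add /f/1 36): {"f":[82,36,79],"i":91,"nbk":86,"sf":{"afo":93,"lwx":6,"nw":72,"qz":87}}
After op 8 (replace /i 90): {"f":[82,36,79],"i":90,"nbk":86,"sf":{"afo":93,"lwx":6,"nw":72,"qz":87}}
After op 9 (replace /sf/lwx 8): {"f":[82,36,79],"i":90,"nbk":86,"sf":{"afo":93,"lwx":8,"nw":72,"qz":87}}
After op 10 (replace /sf/afo 65): {"f":[82,36,79],"i":90,"nbk":86,"sf":{"afo":65,"lwx":8,"nw":72,"qz":87}}
After op 11 (add /sf/c 98): {"f":[82,36,79],"i":90,"nbk":86,"sf":{"afo":65,"c":98,"lwx":8,"nw":72,"qz":87}}
After op 12 (add /f/0 95): {"f":[95,82,36,79],"i":90,"nbk":86,"sf":{"afo":65,"c":98,"lwx":8,"nw":72,"qz":87}}
After op 13 (replace /sf/c 54): {"f":[95,82,36,79],"i":90,"nbk":86,"sf":{"afo":65,"c":54,"lwx":8,"nw":72,"qz":87}}
After op 14 (remove /sf/qz): {"f":[95,82,36,79],"i":90,"nbk":86,"sf":{"afo":65,"c":54,"lwx":8,"nw":72}}
Value at /i: 90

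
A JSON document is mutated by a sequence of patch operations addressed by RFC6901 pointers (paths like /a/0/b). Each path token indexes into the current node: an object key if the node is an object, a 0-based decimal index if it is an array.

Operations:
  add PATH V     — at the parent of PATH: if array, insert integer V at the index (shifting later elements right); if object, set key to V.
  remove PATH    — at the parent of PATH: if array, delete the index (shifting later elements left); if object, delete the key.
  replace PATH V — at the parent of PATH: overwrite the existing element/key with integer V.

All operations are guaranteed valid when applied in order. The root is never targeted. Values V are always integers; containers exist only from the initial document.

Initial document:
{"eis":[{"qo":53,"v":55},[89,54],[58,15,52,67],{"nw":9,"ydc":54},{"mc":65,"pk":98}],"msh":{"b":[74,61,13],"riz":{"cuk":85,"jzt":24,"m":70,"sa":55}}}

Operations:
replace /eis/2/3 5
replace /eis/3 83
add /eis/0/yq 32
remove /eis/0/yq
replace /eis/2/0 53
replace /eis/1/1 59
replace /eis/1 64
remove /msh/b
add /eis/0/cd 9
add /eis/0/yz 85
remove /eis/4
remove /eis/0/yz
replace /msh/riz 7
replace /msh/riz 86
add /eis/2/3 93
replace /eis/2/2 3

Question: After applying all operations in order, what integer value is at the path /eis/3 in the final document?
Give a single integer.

Answer: 83

Derivation:
After op 1 (replace /eis/2/3 5): {"eis":[{"qo":53,"v":55},[89,54],[58,15,52,5],{"nw":9,"ydc":54},{"mc":65,"pk":98}],"msh":{"b":[74,61,13],"riz":{"cuk":85,"jzt":24,"m":70,"sa":55}}}
After op 2 (replace /eis/3 83): {"eis":[{"qo":53,"v":55},[89,54],[58,15,52,5],83,{"mc":65,"pk":98}],"msh":{"b":[74,61,13],"riz":{"cuk":85,"jzt":24,"m":70,"sa":55}}}
After op 3 (add /eis/0/yq 32): {"eis":[{"qo":53,"v":55,"yq":32},[89,54],[58,15,52,5],83,{"mc":65,"pk":98}],"msh":{"b":[74,61,13],"riz":{"cuk":85,"jzt":24,"m":70,"sa":55}}}
After op 4 (remove /eis/0/yq): {"eis":[{"qo":53,"v":55},[89,54],[58,15,52,5],83,{"mc":65,"pk":98}],"msh":{"b":[74,61,13],"riz":{"cuk":85,"jzt":24,"m":70,"sa":55}}}
After op 5 (replace /eis/2/0 53): {"eis":[{"qo":53,"v":55},[89,54],[53,15,52,5],83,{"mc":65,"pk":98}],"msh":{"b":[74,61,13],"riz":{"cuk":85,"jzt":24,"m":70,"sa":55}}}
After op 6 (replace /eis/1/1 59): {"eis":[{"qo":53,"v":55},[89,59],[53,15,52,5],83,{"mc":65,"pk":98}],"msh":{"b":[74,61,13],"riz":{"cuk":85,"jzt":24,"m":70,"sa":55}}}
After op 7 (replace /eis/1 64): {"eis":[{"qo":53,"v":55},64,[53,15,52,5],83,{"mc":65,"pk":98}],"msh":{"b":[74,61,13],"riz":{"cuk":85,"jzt":24,"m":70,"sa":55}}}
After op 8 (remove /msh/b): {"eis":[{"qo":53,"v":55},64,[53,15,52,5],83,{"mc":65,"pk":98}],"msh":{"riz":{"cuk":85,"jzt":24,"m":70,"sa":55}}}
After op 9 (add /eis/0/cd 9): {"eis":[{"cd":9,"qo":53,"v":55},64,[53,15,52,5],83,{"mc":65,"pk":98}],"msh":{"riz":{"cuk":85,"jzt":24,"m":70,"sa":55}}}
After op 10 (add /eis/0/yz 85): {"eis":[{"cd":9,"qo":53,"v":55,"yz":85},64,[53,15,52,5],83,{"mc":65,"pk":98}],"msh":{"riz":{"cuk":85,"jzt":24,"m":70,"sa":55}}}
After op 11 (remove /eis/4): {"eis":[{"cd":9,"qo":53,"v":55,"yz":85},64,[53,15,52,5],83],"msh":{"riz":{"cuk":85,"jzt":24,"m":70,"sa":55}}}
After op 12 (remove /eis/0/yz): {"eis":[{"cd":9,"qo":53,"v":55},64,[53,15,52,5],83],"msh":{"riz":{"cuk":85,"jzt":24,"m":70,"sa":55}}}
After op 13 (replace /msh/riz 7): {"eis":[{"cd":9,"qo":53,"v":55},64,[53,15,52,5],83],"msh":{"riz":7}}
After op 14 (replace /msh/riz 86): {"eis":[{"cd":9,"qo":53,"v":55},64,[53,15,52,5],83],"msh":{"riz":86}}
After op 15 (add /eis/2/3 93): {"eis":[{"cd":9,"qo":53,"v":55},64,[53,15,52,93,5],83],"msh":{"riz":86}}
After op 16 (replace /eis/2/2 3): {"eis":[{"cd":9,"qo":53,"v":55},64,[53,15,3,93,5],83],"msh":{"riz":86}}
Value at /eis/3: 83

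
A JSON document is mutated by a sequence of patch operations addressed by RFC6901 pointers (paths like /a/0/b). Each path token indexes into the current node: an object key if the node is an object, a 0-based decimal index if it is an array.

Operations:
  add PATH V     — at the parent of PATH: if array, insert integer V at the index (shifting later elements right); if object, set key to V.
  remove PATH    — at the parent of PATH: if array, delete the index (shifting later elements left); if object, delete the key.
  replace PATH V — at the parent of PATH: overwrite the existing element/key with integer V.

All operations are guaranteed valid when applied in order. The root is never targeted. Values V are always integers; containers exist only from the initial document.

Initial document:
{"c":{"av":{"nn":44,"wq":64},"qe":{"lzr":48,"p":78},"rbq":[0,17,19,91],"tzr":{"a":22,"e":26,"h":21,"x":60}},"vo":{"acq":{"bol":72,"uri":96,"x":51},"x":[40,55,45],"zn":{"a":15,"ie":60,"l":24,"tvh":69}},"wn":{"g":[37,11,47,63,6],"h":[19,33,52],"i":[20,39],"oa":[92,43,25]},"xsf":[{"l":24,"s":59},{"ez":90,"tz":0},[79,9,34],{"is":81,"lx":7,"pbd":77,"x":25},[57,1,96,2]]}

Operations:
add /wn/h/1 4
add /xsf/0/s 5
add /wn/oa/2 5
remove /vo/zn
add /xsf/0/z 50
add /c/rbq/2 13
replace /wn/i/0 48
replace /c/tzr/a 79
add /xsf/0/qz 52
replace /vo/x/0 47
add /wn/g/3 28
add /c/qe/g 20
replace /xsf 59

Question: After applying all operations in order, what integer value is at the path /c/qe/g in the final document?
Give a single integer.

After op 1 (add /wn/h/1 4): {"c":{"av":{"nn":44,"wq":64},"qe":{"lzr":48,"p":78},"rbq":[0,17,19,91],"tzr":{"a":22,"e":26,"h":21,"x":60}},"vo":{"acq":{"bol":72,"uri":96,"x":51},"x":[40,55,45],"zn":{"a":15,"ie":60,"l":24,"tvh":69}},"wn":{"g":[37,11,47,63,6],"h":[19,4,33,52],"i":[20,39],"oa":[92,43,25]},"xsf":[{"l":24,"s":59},{"ez":90,"tz":0},[79,9,34],{"is":81,"lx":7,"pbd":77,"x":25},[57,1,96,2]]}
After op 2 (add /xsf/0/s 5): {"c":{"av":{"nn":44,"wq":64},"qe":{"lzr":48,"p":78},"rbq":[0,17,19,91],"tzr":{"a":22,"e":26,"h":21,"x":60}},"vo":{"acq":{"bol":72,"uri":96,"x":51},"x":[40,55,45],"zn":{"a":15,"ie":60,"l":24,"tvh":69}},"wn":{"g":[37,11,47,63,6],"h":[19,4,33,52],"i":[20,39],"oa":[92,43,25]},"xsf":[{"l":24,"s":5},{"ez":90,"tz":0},[79,9,34],{"is":81,"lx":7,"pbd":77,"x":25},[57,1,96,2]]}
After op 3 (add /wn/oa/2 5): {"c":{"av":{"nn":44,"wq":64},"qe":{"lzr":48,"p":78},"rbq":[0,17,19,91],"tzr":{"a":22,"e":26,"h":21,"x":60}},"vo":{"acq":{"bol":72,"uri":96,"x":51},"x":[40,55,45],"zn":{"a":15,"ie":60,"l":24,"tvh":69}},"wn":{"g":[37,11,47,63,6],"h":[19,4,33,52],"i":[20,39],"oa":[92,43,5,25]},"xsf":[{"l":24,"s":5},{"ez":90,"tz":0},[79,9,34],{"is":81,"lx":7,"pbd":77,"x":25},[57,1,96,2]]}
After op 4 (remove /vo/zn): {"c":{"av":{"nn":44,"wq":64},"qe":{"lzr":48,"p":78},"rbq":[0,17,19,91],"tzr":{"a":22,"e":26,"h":21,"x":60}},"vo":{"acq":{"bol":72,"uri":96,"x":51},"x":[40,55,45]},"wn":{"g":[37,11,47,63,6],"h":[19,4,33,52],"i":[20,39],"oa":[92,43,5,25]},"xsf":[{"l":24,"s":5},{"ez":90,"tz":0},[79,9,34],{"is":81,"lx":7,"pbd":77,"x":25},[57,1,96,2]]}
After op 5 (add /xsf/0/z 50): {"c":{"av":{"nn":44,"wq":64},"qe":{"lzr":48,"p":78},"rbq":[0,17,19,91],"tzr":{"a":22,"e":26,"h":21,"x":60}},"vo":{"acq":{"bol":72,"uri":96,"x":51},"x":[40,55,45]},"wn":{"g":[37,11,47,63,6],"h":[19,4,33,52],"i":[20,39],"oa":[92,43,5,25]},"xsf":[{"l":24,"s":5,"z":50},{"ez":90,"tz":0},[79,9,34],{"is":81,"lx":7,"pbd":77,"x":25},[57,1,96,2]]}
After op 6 (add /c/rbq/2 13): {"c":{"av":{"nn":44,"wq":64},"qe":{"lzr":48,"p":78},"rbq":[0,17,13,19,91],"tzr":{"a":22,"e":26,"h":21,"x":60}},"vo":{"acq":{"bol":72,"uri":96,"x":51},"x":[40,55,45]},"wn":{"g":[37,11,47,63,6],"h":[19,4,33,52],"i":[20,39],"oa":[92,43,5,25]},"xsf":[{"l":24,"s":5,"z":50},{"ez":90,"tz":0},[79,9,34],{"is":81,"lx":7,"pbd":77,"x":25},[57,1,96,2]]}
After op 7 (replace /wn/i/0 48): {"c":{"av":{"nn":44,"wq":64},"qe":{"lzr":48,"p":78},"rbq":[0,17,13,19,91],"tzr":{"a":22,"e":26,"h":21,"x":60}},"vo":{"acq":{"bol":72,"uri":96,"x":51},"x":[40,55,45]},"wn":{"g":[37,11,47,63,6],"h":[19,4,33,52],"i":[48,39],"oa":[92,43,5,25]},"xsf":[{"l":24,"s":5,"z":50},{"ez":90,"tz":0},[79,9,34],{"is":81,"lx":7,"pbd":77,"x":25},[57,1,96,2]]}
After op 8 (replace /c/tzr/a 79): {"c":{"av":{"nn":44,"wq":64},"qe":{"lzr":48,"p":78},"rbq":[0,17,13,19,91],"tzr":{"a":79,"e":26,"h":21,"x":60}},"vo":{"acq":{"bol":72,"uri":96,"x":51},"x":[40,55,45]},"wn":{"g":[37,11,47,63,6],"h":[19,4,33,52],"i":[48,39],"oa":[92,43,5,25]},"xsf":[{"l":24,"s":5,"z":50},{"ez":90,"tz":0},[79,9,34],{"is":81,"lx":7,"pbd":77,"x":25},[57,1,96,2]]}
After op 9 (add /xsf/0/qz 52): {"c":{"av":{"nn":44,"wq":64},"qe":{"lzr":48,"p":78},"rbq":[0,17,13,19,91],"tzr":{"a":79,"e":26,"h":21,"x":60}},"vo":{"acq":{"bol":72,"uri":96,"x":51},"x":[40,55,45]},"wn":{"g":[37,11,47,63,6],"h":[19,4,33,52],"i":[48,39],"oa":[92,43,5,25]},"xsf":[{"l":24,"qz":52,"s":5,"z":50},{"ez":90,"tz":0},[79,9,34],{"is":81,"lx":7,"pbd":77,"x":25},[57,1,96,2]]}
After op 10 (replace /vo/x/0 47): {"c":{"av":{"nn":44,"wq":64},"qe":{"lzr":48,"p":78},"rbq":[0,17,13,19,91],"tzr":{"a":79,"e":26,"h":21,"x":60}},"vo":{"acq":{"bol":72,"uri":96,"x":51},"x":[47,55,45]},"wn":{"g":[37,11,47,63,6],"h":[19,4,33,52],"i":[48,39],"oa":[92,43,5,25]},"xsf":[{"l":24,"qz":52,"s":5,"z":50},{"ez":90,"tz":0},[79,9,34],{"is":81,"lx":7,"pbd":77,"x":25},[57,1,96,2]]}
After op 11 (add /wn/g/3 28): {"c":{"av":{"nn":44,"wq":64},"qe":{"lzr":48,"p":78},"rbq":[0,17,13,19,91],"tzr":{"a":79,"e":26,"h":21,"x":60}},"vo":{"acq":{"bol":72,"uri":96,"x":51},"x":[47,55,45]},"wn":{"g":[37,11,47,28,63,6],"h":[19,4,33,52],"i":[48,39],"oa":[92,43,5,25]},"xsf":[{"l":24,"qz":52,"s":5,"z":50},{"ez":90,"tz":0},[79,9,34],{"is":81,"lx":7,"pbd":77,"x":25},[57,1,96,2]]}
After op 12 (add /c/qe/g 20): {"c":{"av":{"nn":44,"wq":64},"qe":{"g":20,"lzr":48,"p":78},"rbq":[0,17,13,19,91],"tzr":{"a":79,"e":26,"h":21,"x":60}},"vo":{"acq":{"bol":72,"uri":96,"x":51},"x":[47,55,45]},"wn":{"g":[37,11,47,28,63,6],"h":[19,4,33,52],"i":[48,39],"oa":[92,43,5,25]},"xsf":[{"l":24,"qz":52,"s":5,"z":50},{"ez":90,"tz":0},[79,9,34],{"is":81,"lx":7,"pbd":77,"x":25},[57,1,96,2]]}
After op 13 (replace /xsf 59): {"c":{"av":{"nn":44,"wq":64},"qe":{"g":20,"lzr":48,"p":78},"rbq":[0,17,13,19,91],"tzr":{"a":79,"e":26,"h":21,"x":60}},"vo":{"acq":{"bol":72,"uri":96,"x":51},"x":[47,55,45]},"wn":{"g":[37,11,47,28,63,6],"h":[19,4,33,52],"i":[48,39],"oa":[92,43,5,25]},"xsf":59}
Value at /c/qe/g: 20

Answer: 20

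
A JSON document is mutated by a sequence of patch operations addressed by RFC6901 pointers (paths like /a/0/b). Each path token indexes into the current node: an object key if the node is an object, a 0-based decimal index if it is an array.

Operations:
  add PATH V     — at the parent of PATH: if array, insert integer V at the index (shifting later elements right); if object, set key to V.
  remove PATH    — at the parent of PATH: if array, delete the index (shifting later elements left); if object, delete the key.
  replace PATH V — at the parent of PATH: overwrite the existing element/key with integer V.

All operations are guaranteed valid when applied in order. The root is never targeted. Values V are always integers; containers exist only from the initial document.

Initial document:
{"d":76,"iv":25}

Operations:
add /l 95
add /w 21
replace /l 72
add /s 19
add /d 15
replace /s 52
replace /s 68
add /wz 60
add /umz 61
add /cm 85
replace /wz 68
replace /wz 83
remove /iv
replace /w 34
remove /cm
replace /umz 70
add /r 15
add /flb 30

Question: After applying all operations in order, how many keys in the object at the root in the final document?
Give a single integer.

After op 1 (add /l 95): {"d":76,"iv":25,"l":95}
After op 2 (add /w 21): {"d":76,"iv":25,"l":95,"w":21}
After op 3 (replace /l 72): {"d":76,"iv":25,"l":72,"w":21}
After op 4 (add /s 19): {"d":76,"iv":25,"l":72,"s":19,"w":21}
After op 5 (add /d 15): {"d":15,"iv":25,"l":72,"s":19,"w":21}
After op 6 (replace /s 52): {"d":15,"iv":25,"l":72,"s":52,"w":21}
After op 7 (replace /s 68): {"d":15,"iv":25,"l":72,"s":68,"w":21}
After op 8 (add /wz 60): {"d":15,"iv":25,"l":72,"s":68,"w":21,"wz":60}
After op 9 (add /umz 61): {"d":15,"iv":25,"l":72,"s":68,"umz":61,"w":21,"wz":60}
After op 10 (add /cm 85): {"cm":85,"d":15,"iv":25,"l":72,"s":68,"umz":61,"w":21,"wz":60}
After op 11 (replace /wz 68): {"cm":85,"d":15,"iv":25,"l":72,"s":68,"umz":61,"w":21,"wz":68}
After op 12 (replace /wz 83): {"cm":85,"d":15,"iv":25,"l":72,"s":68,"umz":61,"w":21,"wz":83}
After op 13 (remove /iv): {"cm":85,"d":15,"l":72,"s":68,"umz":61,"w":21,"wz":83}
After op 14 (replace /w 34): {"cm":85,"d":15,"l":72,"s":68,"umz":61,"w":34,"wz":83}
After op 15 (remove /cm): {"d":15,"l":72,"s":68,"umz":61,"w":34,"wz":83}
After op 16 (replace /umz 70): {"d":15,"l":72,"s":68,"umz":70,"w":34,"wz":83}
After op 17 (add /r 15): {"d":15,"l":72,"r":15,"s":68,"umz":70,"w":34,"wz":83}
After op 18 (add /flb 30): {"d":15,"flb":30,"l":72,"r":15,"s":68,"umz":70,"w":34,"wz":83}
Size at the root: 8

Answer: 8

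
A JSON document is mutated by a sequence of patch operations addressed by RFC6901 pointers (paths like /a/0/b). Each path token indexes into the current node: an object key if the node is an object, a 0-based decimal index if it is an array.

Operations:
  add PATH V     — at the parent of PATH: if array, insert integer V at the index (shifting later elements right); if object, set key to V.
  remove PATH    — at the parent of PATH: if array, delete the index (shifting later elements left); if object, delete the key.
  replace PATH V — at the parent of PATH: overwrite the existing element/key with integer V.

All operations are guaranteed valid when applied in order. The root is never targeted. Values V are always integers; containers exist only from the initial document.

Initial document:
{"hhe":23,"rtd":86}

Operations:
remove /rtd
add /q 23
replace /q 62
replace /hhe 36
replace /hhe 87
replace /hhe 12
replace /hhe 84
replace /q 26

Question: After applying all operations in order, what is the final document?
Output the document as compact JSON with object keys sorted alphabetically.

Answer: {"hhe":84,"q":26}

Derivation:
After op 1 (remove /rtd): {"hhe":23}
After op 2 (add /q 23): {"hhe":23,"q":23}
After op 3 (replace /q 62): {"hhe":23,"q":62}
After op 4 (replace /hhe 36): {"hhe":36,"q":62}
After op 5 (replace /hhe 87): {"hhe":87,"q":62}
After op 6 (replace /hhe 12): {"hhe":12,"q":62}
After op 7 (replace /hhe 84): {"hhe":84,"q":62}
After op 8 (replace /q 26): {"hhe":84,"q":26}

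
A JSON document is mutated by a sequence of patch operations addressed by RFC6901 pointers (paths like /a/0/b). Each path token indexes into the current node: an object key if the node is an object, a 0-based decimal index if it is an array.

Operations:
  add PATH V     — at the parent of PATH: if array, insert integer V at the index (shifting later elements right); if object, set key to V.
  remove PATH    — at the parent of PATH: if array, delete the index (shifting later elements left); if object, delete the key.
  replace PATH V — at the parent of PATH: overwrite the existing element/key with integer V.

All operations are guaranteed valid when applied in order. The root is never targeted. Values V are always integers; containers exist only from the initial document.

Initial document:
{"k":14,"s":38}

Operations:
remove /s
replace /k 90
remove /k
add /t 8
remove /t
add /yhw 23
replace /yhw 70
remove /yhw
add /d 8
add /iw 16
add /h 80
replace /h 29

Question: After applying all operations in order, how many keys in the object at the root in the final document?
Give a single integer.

Answer: 3

Derivation:
After op 1 (remove /s): {"k":14}
After op 2 (replace /k 90): {"k":90}
After op 3 (remove /k): {}
After op 4 (add /t 8): {"t":8}
After op 5 (remove /t): {}
After op 6 (add /yhw 23): {"yhw":23}
After op 7 (replace /yhw 70): {"yhw":70}
After op 8 (remove /yhw): {}
After op 9 (add /d 8): {"d":8}
After op 10 (add /iw 16): {"d":8,"iw":16}
After op 11 (add /h 80): {"d":8,"h":80,"iw":16}
After op 12 (replace /h 29): {"d":8,"h":29,"iw":16}
Size at the root: 3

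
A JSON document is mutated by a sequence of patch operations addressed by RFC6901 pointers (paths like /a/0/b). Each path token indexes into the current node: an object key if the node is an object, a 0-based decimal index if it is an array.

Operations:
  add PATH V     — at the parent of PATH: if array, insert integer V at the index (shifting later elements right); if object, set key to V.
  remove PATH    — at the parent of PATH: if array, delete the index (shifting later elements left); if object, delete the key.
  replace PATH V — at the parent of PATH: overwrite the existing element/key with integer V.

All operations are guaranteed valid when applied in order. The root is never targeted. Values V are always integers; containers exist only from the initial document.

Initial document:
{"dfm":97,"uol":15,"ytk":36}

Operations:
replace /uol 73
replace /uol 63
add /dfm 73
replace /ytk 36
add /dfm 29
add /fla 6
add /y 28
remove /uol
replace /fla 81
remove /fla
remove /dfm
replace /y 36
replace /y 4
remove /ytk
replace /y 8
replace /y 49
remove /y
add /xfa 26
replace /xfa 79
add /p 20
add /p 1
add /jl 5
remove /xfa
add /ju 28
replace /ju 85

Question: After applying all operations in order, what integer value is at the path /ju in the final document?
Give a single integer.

Answer: 85

Derivation:
After op 1 (replace /uol 73): {"dfm":97,"uol":73,"ytk":36}
After op 2 (replace /uol 63): {"dfm":97,"uol":63,"ytk":36}
After op 3 (add /dfm 73): {"dfm":73,"uol":63,"ytk":36}
After op 4 (replace /ytk 36): {"dfm":73,"uol":63,"ytk":36}
After op 5 (add /dfm 29): {"dfm":29,"uol":63,"ytk":36}
After op 6 (add /fla 6): {"dfm":29,"fla":6,"uol":63,"ytk":36}
After op 7 (add /y 28): {"dfm":29,"fla":6,"uol":63,"y":28,"ytk":36}
After op 8 (remove /uol): {"dfm":29,"fla":6,"y":28,"ytk":36}
After op 9 (replace /fla 81): {"dfm":29,"fla":81,"y":28,"ytk":36}
After op 10 (remove /fla): {"dfm":29,"y":28,"ytk":36}
After op 11 (remove /dfm): {"y":28,"ytk":36}
After op 12 (replace /y 36): {"y":36,"ytk":36}
After op 13 (replace /y 4): {"y":4,"ytk":36}
After op 14 (remove /ytk): {"y":4}
After op 15 (replace /y 8): {"y":8}
After op 16 (replace /y 49): {"y":49}
After op 17 (remove /y): {}
After op 18 (add /xfa 26): {"xfa":26}
After op 19 (replace /xfa 79): {"xfa":79}
After op 20 (add /p 20): {"p":20,"xfa":79}
After op 21 (add /p 1): {"p":1,"xfa":79}
After op 22 (add /jl 5): {"jl":5,"p":1,"xfa":79}
After op 23 (remove /xfa): {"jl":5,"p":1}
After op 24 (add /ju 28): {"jl":5,"ju":28,"p":1}
After op 25 (replace /ju 85): {"jl":5,"ju":85,"p":1}
Value at /ju: 85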